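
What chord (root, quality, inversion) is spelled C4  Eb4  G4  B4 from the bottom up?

The distinct note names are C, Eb, G, B. Stacked in thirds they read C–Eb–G–B, which is a minor-major seventh chord on C.
C is the root of C minor-major seventh; root in the bass means root position (figured bass 7).

C minor-major seventh, root position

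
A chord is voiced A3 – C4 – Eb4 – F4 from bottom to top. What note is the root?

The distinct letter names are A, C, Eb, F. Arranged as a stack of thirds they read F–A–C–Eb, so F is the root (an F dominant seventh chord).

F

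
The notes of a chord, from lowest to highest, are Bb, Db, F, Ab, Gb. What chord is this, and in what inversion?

Gb major ninth, first inversion

Reducing to letter names: Bb, Db, F, Ab, Gb. These stack in thirds as Gb–Bb–Db–F–Ab — a Gb major ninth chord.
Bb is the third of Gb major ninth; third in the bass means first inversion.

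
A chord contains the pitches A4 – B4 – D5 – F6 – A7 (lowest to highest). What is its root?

B

Reordering A, B, D, F into stacked thirds gives B–D–F–A; the bottom of that stack, B, is the root.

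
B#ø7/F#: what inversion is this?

second inversion

B#ø7/F# means B# half-diminished seventh with F# in the bass. F# is the fifth of B# half-diminished seventh (B#–D#–F#–A#), so this is second inversion.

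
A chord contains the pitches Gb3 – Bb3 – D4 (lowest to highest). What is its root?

The distinct letter names are Gb, Bb, D. Arranged as a stack of thirds they read Gb–Bb–D, so Gb is the root (a Gb augmented triad).

Gb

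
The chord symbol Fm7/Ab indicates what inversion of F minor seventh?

first inversion

Fm7/Ab means F minor seventh with Ab in the bass. Ab is the third of F minor seventh (F–Ab–C–Eb), so this is first inversion.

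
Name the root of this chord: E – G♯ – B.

E

The distinct letter names are E, G#, B. Arranged as a stack of thirds they read E–G#–B, so E is the root (an E major triad).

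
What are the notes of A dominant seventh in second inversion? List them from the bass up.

E, G, A, C#

The chord tones are A–C#–E–G. With the fifth (E) lowest for second inversion: E, G, A, C#.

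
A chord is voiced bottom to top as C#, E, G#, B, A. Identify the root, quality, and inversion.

A major ninth, first inversion

Reducing to letter names: C#, E, G#, B, A. These stack in thirds as A–C#–E–G#–B — an A major ninth chord.
The lowest note is C#, the third of the chord, so this is first inversion.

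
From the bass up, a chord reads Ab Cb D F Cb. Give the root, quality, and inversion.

D diminished seventh, second inversion

The pitch classes Ab, Cb, D, F arrange in thirds as D–F–Ab–Cb: a D diminished seventh chord.
Ab is the fifth of D diminished seventh; fifth in the bass means second inversion (figured bass 4/3).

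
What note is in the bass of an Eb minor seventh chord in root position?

Eb

The root of Eb minor seventh (Eb–Gb–Bb–Db) is Eb; that is the bass in root position.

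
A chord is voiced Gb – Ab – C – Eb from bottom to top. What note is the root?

Reordering Gb, Ab, C, Eb into stacked thirds gives Ab–C–Eb–Gb; the bottom of that stack, Ab, is the root.

Ab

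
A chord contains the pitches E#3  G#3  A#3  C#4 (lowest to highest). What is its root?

The distinct letter names are E#, G#, A#, C#. Arranged as a stack of thirds they read A#–C#–E#–G#, so A# is the root (an A# minor seventh chord).

A#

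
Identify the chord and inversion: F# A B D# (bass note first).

B dominant seventh, second inversion

The distinct note names are F#, A, B, D#. Stacked in thirds they read B–D#–F#–A, which is a dominant seventh chord on B.
F# is the fifth of B dominant seventh; fifth in the bass means second inversion (figured bass 4/3).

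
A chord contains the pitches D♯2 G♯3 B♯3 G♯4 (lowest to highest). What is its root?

G#

D#, G#, B# are the tones of a G# major triad (G#–B#–D#), making G# the root.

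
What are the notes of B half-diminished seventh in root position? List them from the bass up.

The chord tones are B–D–F–A. With the root (B) lowest for root position: B, D, F, A.

B, D, F, A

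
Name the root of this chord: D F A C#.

Reordering D, F, A, C# into stacked thirds gives D–F–A–C#; the bottom of that stack, D, is the root.

D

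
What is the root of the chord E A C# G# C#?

A

Reordering E, A, C#, G# into stacked thirds gives A–C#–E–G#; the bottom of that stack, A, is the root.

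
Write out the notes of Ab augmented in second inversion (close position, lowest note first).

E, Ab, C

The chord tones are Ab–C–E. With the fifth (E) lowest for second inversion: E, Ab, C.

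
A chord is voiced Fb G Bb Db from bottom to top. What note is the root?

Fb, G, Bb, Db are the tones of a G diminished seventh chord (G–Bb–Db–Fb), making G the root.

G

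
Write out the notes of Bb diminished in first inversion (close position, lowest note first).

The chord tones are Bb–Db–Fb. With the third (Db) lowest for first inversion: Db, Fb, Bb.

Db, Fb, Bb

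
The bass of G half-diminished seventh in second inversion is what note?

The fifth of G half-diminished seventh (G–Bb–Db–F) is Db; that is the bass in second inversion.

Db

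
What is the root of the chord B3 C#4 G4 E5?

C#

The distinct letter names are B, C#, G, E. Arranged as a stack of thirds they read C#–E–G–B, so C# is the root (a C# half-diminished seventh chord).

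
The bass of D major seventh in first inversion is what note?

F#

In first inversion the third is lowest. For D major seventh (D–F#–A–C#) that is F#.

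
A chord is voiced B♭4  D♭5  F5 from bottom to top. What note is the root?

Bb

Reordering Bb, Db, F into stacked thirds gives Bb–Db–F; the bottom of that stack, Bb, is the root.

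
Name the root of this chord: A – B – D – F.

B

The distinct letter names are A, B, D, F. Arranged as a stack of thirds they read B–D–F–A, so B is the root (a B half-diminished seventh chord).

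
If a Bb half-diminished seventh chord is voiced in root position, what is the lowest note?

Bb

In root position the root is lowest. For Bb half-diminished seventh (Bb–Db–Fb–Ab) that is Bb.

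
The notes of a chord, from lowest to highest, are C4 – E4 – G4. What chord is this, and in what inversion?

The pitch classes C, E, G arrange in thirds as C–E–G: a C major triad.
The lowest note is C, the root of the chord, so this is root position (figured bass 5/3).

C major, root position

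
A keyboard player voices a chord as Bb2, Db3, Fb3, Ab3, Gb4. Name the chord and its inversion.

The distinct note names are Bb, Db, Fb, Ab, Gb. Stacked in thirds they read Gb–Bb–Db–Fb–Ab, which is a dominant ninth chord on Gb.
With the third (Bb) in the bass, the chord is in first inversion.

Gb dominant ninth, first inversion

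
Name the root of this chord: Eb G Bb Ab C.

Reordering Eb, G, Bb, Ab, C into stacked thirds gives Ab–C–Eb–G–Bb; the bottom of that stack, Ab, is the root.

Ab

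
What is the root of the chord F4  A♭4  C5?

The distinct letter names are F, Ab, C. Arranged as a stack of thirds they read F–Ab–C, so F is the root (an F minor triad).

F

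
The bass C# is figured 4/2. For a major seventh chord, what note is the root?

D

The figures 4/2 mean the seventh of the chord is in the bass. If C# is the seventh of a major seventh chord, the root is D (chord tones D–F#–A–C#).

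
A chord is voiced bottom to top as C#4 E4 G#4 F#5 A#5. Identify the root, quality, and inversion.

The pitch classes C#, E, G#, F#, A# arrange in thirds as F#–A#–C#–E–G#: an F# dominant ninth chord.
With the fifth (C#) in the bass, the chord is in second inversion.

F# dominant ninth, second inversion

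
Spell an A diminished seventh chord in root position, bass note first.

The chord tones are A–C–Eb–Gb. With the root (A) lowest for root position: A, C, Eb, Gb.

A, C, Eb, Gb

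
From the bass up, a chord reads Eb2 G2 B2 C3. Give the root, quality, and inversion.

Reducing to letter names: Eb, G, B, C. These stack in thirds as C–Eb–G–B — a C minor-major seventh chord.
Eb is the third of C minor-major seventh; third in the bass means first inversion (figured bass 6/5).

C minor-major seventh, first inversion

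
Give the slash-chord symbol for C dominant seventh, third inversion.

C7/Bb

Third inversion of C dominant seventh has the seventh (Bb) in the bass. As a slash chord: C7/Bb.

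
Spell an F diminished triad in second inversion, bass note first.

Spelling F diminished: F–Ab–Cb. In second inversion the fifth is bass, giving Cb, F, Ab from the bottom.

Cb, F, Ab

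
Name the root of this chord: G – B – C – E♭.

C

G, B, C, Eb are the tones of a C minor-major seventh chord (C–Eb–G–B), making C the root.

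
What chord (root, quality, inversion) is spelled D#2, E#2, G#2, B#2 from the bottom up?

E# minor seventh, third inversion

Reducing to letter names: D#, E#, G#, B#. These stack in thirds as E#–G#–B#–D# — an E# minor seventh chord.
D# is the seventh of E# minor seventh; seventh in the bass means third inversion (figured bass 4/2).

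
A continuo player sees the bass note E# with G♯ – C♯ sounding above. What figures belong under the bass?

The notes E#, G#, C# stack in thirds as C#–E#–G# — a C# major triad. The bass E# is the third, so this is first inversion: figured 6.

6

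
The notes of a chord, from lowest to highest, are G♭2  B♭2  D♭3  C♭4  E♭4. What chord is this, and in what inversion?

Reducing to letter names: Gb, Bb, Db, Cb, Eb. These stack in thirds as Cb–Eb–Gb–Bb–Db — a Cb major ninth chord.
Gb is the fifth of Cb major ninth; fifth in the bass means second inversion.

Cb major ninth, second inversion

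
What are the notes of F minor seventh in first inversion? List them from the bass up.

The chord tones are F–Ab–C–Eb. With the third (Ab) lowest for first inversion: Ab, C, Eb, F.

Ab, C, Eb, F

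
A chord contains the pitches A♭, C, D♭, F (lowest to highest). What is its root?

The distinct letter names are Ab, C, Db, F. Arranged as a stack of thirds they read Db–F–Ab–C, so Db is the root (a Db major seventh chord).

Db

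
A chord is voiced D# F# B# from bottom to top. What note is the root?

B#

D#, F#, B# are the tones of a B# diminished triad (B#–D#–F#), making B# the root.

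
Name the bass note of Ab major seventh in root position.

Ab major seventh is Ab–C–Eb–G. Root position places the root in the bass: Ab.

Ab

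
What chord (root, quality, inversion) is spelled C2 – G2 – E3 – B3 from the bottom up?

Reducing to letter names: C, G, E, B. These stack in thirds as C–E–G–B — a C major seventh chord.
The lowest note is C, the root of the chord, so this is root position (figured bass 7).

C major seventh, root position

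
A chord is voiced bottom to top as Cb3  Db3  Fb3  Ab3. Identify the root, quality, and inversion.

Db minor seventh, third inversion

The pitch classes Cb, Db, Fb, Ab arrange in thirds as Db–Fb–Ab–Cb: a Db minor seventh chord.
Cb is the seventh of Db minor seventh; seventh in the bass means third inversion (figured bass 4/2).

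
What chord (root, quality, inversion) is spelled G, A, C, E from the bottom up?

The pitch classes G, A, C, E arrange in thirds as A–C–E–G: an A minor seventh chord.
The lowest note is G, the seventh of the chord, so this is third inversion (figured bass 4/2).

A minor seventh, third inversion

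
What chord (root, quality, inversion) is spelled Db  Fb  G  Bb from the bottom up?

G diminished seventh, second inversion

Reducing to letter names: Db, Fb, G, Bb. These stack in thirds as G–Bb–Db–Fb — a G diminished seventh chord.
The lowest note is Db, the fifth of the chord, so this is second inversion (figured bass 4/3).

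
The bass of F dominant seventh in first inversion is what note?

F dominant seventh is F–A–C–Eb. First inversion places the third in the bass: A.

A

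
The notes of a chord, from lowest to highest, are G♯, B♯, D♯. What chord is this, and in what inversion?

G# major, root position

Reducing to letter names: G#, B#, D#. These stack in thirds as G#–B#–D# — a G# major triad.
G# is the root of G# major; root in the bass means root position (figured bass 5/3).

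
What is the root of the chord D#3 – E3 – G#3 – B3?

The distinct letter names are D#, E, G#, B. Arranged as a stack of thirds they read E–G#–B–D#, so E is the root (an E major seventh chord).

E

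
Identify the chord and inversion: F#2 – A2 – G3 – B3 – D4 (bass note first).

G major ninth, third inversion

The pitch classes F#, A, G, B, D arrange in thirds as G–B–D–F#–A: a G major ninth chord.
F# is the seventh of G major ninth; seventh in the bass means third inversion.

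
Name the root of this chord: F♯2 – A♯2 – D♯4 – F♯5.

The distinct letter names are F#, A#, D#. Arranged as a stack of thirds they read D#–F#–A#, so D# is the root (a D# minor triad).

D#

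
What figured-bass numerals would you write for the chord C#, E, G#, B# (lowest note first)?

The notes C#, E, G#, B# stack in thirds as C#–E–G#–B# — a C# minor-major seventh chord. The bass C# is the root, so this is root position: figured 7.

7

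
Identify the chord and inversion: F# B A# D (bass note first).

The distinct note names are F#, B, A#, D. Stacked in thirds they read B–D–F#–A#, which is a minor-major seventh chord on B.
F# is the fifth of B minor-major seventh; fifth in the bass means second inversion (figured bass 4/3).

B minor-major seventh, second inversion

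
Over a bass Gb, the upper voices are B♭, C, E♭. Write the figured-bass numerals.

The notes Gb, Bb, C, Eb stack in thirds as C–Eb–Gb–Bb — a C half-diminished seventh chord. The bass Gb is the fifth, so this is second inversion: figured 4/3.

4/3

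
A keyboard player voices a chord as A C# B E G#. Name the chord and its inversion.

A major ninth, root position

Reducing to letter names: A, C#, B, E, G#. These stack in thirds as A–C#–E–G#–B — an A major ninth chord.
The lowest note is A, the root of the chord, so this is root position.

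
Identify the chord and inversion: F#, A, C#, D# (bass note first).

The pitch classes F#, A, C#, D# arrange in thirds as D#–F#–A–C#: a D# half-diminished seventh chord.
With the third (F#) in the bass, the chord is in first inversion (figured bass 6/5).

D# half-diminished seventh, first inversion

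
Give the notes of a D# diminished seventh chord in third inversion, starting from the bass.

C, D#, F#, A

D# diminished seventh is D#–F#–A–C. Third inversion puts the seventh (C) in the bass, with the remaining tones above: C, D#, F#, A.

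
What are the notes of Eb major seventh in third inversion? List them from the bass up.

Eb major seventh is Eb–G–Bb–D. Third inversion puts the seventh (D) in the bass, with the remaining tones above: D, Eb, G, Bb.

D, Eb, G, Bb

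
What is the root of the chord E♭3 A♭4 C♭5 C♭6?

Ab

The distinct letter names are Eb, Ab, Cb. Arranged as a stack of thirds they read Ab–Cb–Eb, so Ab is the root (an Ab minor triad).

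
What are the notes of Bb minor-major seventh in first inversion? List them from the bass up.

Db, F, A, Bb

Spelling Bb minor-major seventh: Bb–Db–F–A. In first inversion the third is bass, giving Db, F, A, Bb from the bottom.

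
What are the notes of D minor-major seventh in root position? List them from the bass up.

Spelling D minor-major seventh: D–F–A–C#. In root position the root is bass, giving D, F, A, C# from the bottom.

D, F, A, C#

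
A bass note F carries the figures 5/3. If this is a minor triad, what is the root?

The figures 5/3 mean the root of the chord is in the bass. If F is the root of a minor triad, the root is F (chord tones F–Ab–C).

F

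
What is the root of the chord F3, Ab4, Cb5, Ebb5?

F

Reordering F, Ab, Cb, Ebb into stacked thirds gives F–Ab–Cb–Ebb; the bottom of that stack, F, is the root.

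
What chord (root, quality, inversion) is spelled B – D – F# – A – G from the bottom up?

Reducing to letter names: B, D, F#, A, G. These stack in thirds as G–B–D–F#–A — a G major ninth chord.
With the third (B) in the bass, the chord is in first inversion.

G major ninth, first inversion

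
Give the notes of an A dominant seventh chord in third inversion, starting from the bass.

G, A, C#, E

The chord tones are A–C#–E–G. With the seventh (G) lowest for third inversion: G, A, C#, E.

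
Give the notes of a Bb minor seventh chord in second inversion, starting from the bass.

F, Ab, Bb, Db

The chord tones are Bb–Db–F–Ab. With the fifth (F) lowest for second inversion: F, Ab, Bb, Db.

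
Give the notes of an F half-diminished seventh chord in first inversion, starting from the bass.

Ab, Cb, Eb, F

F half-diminished seventh is F–Ab–Cb–Eb. First inversion puts the third (Ab) in the bass, with the remaining tones above: Ab, Cb, Eb, F.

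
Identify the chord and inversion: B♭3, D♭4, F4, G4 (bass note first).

Reducing to letter names: Bb, Db, F, G. These stack in thirds as G–Bb–Db–F — a G half-diminished seventh chord.
The lowest note is Bb, the third of the chord, so this is first inversion (figured bass 6/5).

G half-diminished seventh, first inversion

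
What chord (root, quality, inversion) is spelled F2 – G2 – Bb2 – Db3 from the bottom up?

G half-diminished seventh, third inversion

The pitch classes F, G, Bb, Db arrange in thirds as G–Bb–Db–F: a G half-diminished seventh chord.
With the seventh (F) in the bass, the chord is in third inversion (figured bass 4/2).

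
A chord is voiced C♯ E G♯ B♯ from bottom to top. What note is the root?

Reordering C#, E, G#, B# into stacked thirds gives C#–E–G#–B#; the bottom of that stack, C#, is the root.

C#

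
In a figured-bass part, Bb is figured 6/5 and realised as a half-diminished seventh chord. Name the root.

G

The figures 6/5 mean the third of the chord is in the bass. If Bb is the third of a half-diminished seventh chord, the root is G (chord tones G–Bb–Db–F).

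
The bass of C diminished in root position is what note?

C

The root of C diminished (C–Eb–Gb) is C; that is the bass in root position.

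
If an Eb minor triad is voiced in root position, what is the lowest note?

Eb minor is Eb–Gb–Bb. Root position places the root in the bass: Eb.

Eb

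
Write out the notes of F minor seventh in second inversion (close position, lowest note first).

F minor seventh is F–Ab–C–Eb. Second inversion puts the fifth (C) in the bass, with the remaining tones above: C, Eb, F, Ab.

C, Eb, F, Ab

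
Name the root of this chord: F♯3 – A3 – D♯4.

D#

Reordering F#, A, D# into stacked thirds gives D#–F#–A; the bottom of that stack, D#, is the root.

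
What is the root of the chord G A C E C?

A

Reordering G, A, C, E into stacked thirds gives A–C–E–G; the bottom of that stack, A, is the root.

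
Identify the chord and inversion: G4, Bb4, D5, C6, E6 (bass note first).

Reducing to letter names: G, Bb, D, C, E. These stack in thirds as C–E–G–Bb–D — a C dominant ninth chord.
The lowest note is G, the fifth of the chord, so this is second inversion.

C dominant ninth, second inversion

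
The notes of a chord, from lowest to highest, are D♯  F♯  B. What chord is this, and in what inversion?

B major, first inversion

Reducing to letter names: D#, F#, B. These stack in thirds as B–D#–F# — a B major triad.
With the third (D#) in the bass, the chord is in first inversion (figured bass 6).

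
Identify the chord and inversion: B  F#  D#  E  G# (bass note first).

Reducing to letter names: B, F#, D#, E, G#. These stack in thirds as E–G#–B–D#–F# — an E major ninth chord.
B is the fifth of E major ninth; fifth in the bass means second inversion.

E major ninth, second inversion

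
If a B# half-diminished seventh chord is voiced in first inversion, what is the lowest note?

D#

The third of B# half-diminished seventh (B#–D#–F#–A#) is D#; that is the bass in first inversion.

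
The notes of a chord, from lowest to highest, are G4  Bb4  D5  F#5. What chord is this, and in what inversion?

The pitch classes G, Bb, D, F# arrange in thirds as G–Bb–D–F#: a G minor-major seventh chord.
The lowest note is G, the root of the chord, so this is root position (figured bass 7).

G minor-major seventh, root position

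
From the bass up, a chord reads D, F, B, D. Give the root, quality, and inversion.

The distinct note names are D, F, B. Stacked in thirds they read B–D–F, which is a diminished triad on B.
D is the third of B diminished; third in the bass means first inversion (figured bass 6).

B diminished, first inversion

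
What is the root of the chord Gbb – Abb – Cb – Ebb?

Abb

Reordering Gbb, Abb, Cb, Ebb into stacked thirds gives Abb–Cb–Ebb–Gbb; the bottom of that stack, Abb, is the root.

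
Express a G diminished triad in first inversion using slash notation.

First inversion of G diminished has the third (Bb) in the bass. As a slash chord: Gdim/Bb.

Gdim/Bb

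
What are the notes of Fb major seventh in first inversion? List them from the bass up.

Ab, Cb, Eb, Fb

Spelling Fb major seventh: Fb–Ab–Cb–Eb. In first inversion the third is bass, giving Ab, Cb, Eb, Fb from the bottom.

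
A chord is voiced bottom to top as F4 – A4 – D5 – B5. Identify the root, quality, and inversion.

B half-diminished seventh, second inversion

Reducing to letter names: F, A, D, B. These stack in thirds as B–D–F–A — a B half-diminished seventh chord.
With the fifth (F) in the bass, the chord is in second inversion (figured bass 4/3).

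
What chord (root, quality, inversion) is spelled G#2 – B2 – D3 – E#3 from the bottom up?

Reducing to letter names: G#, B, D, E#. These stack in thirds as E#–G#–B–D — an E# diminished seventh chord.
With the third (G#) in the bass, the chord is in first inversion (figured bass 6/5).

E# diminished seventh, first inversion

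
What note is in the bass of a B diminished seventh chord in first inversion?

D

The third of B diminished seventh (B–D–F–Ab) is D; that is the bass in first inversion.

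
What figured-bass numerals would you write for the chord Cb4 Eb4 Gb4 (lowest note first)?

5/3

The notes Cb, Eb, Gb stack in thirds as Cb–Eb–Gb — a Cb major triad. The bass Cb is the root, so this is root position: figured 5/3.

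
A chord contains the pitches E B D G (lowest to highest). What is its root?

E

The distinct letter names are E, B, D, G. Arranged as a stack of thirds they read E–G–B–D, so E is the root (an E minor seventh chord).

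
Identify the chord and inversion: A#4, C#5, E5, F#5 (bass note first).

The distinct note names are A#, C#, E, F#. Stacked in thirds they read F#–A#–C#–E, which is a dominant seventh chord on F#.
A# is the third of F# dominant seventh; third in the bass means first inversion (figured bass 6/5).

F# dominant seventh, first inversion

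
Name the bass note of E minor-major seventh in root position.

In root position the root is lowest. For E minor-major seventh (E–G–B–D#) that is E.

E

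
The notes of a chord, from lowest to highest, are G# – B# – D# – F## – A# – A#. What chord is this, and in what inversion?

G# major ninth, root position

The pitch classes G#, B#, D#, F##, A# arrange in thirds as G#–B#–D#–F##–A#: a G# major ninth chord.
G# is the root of G# major ninth; root in the bass means root position.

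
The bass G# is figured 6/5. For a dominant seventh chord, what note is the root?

E

The figures 6/5 mean the third of the chord is in the bass. If G# is the third of a dominant seventh chord, the root is E (chord tones E–G#–B–D).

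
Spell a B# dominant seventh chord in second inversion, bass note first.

F##, A#, B#, D##

B# dominant seventh is B#–D##–F##–A#. Second inversion puts the fifth (F##) in the bass, with the remaining tones above: F##, A#, B#, D##.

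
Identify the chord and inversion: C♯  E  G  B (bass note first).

The pitch classes C#, E, G, B arrange in thirds as C#–E–G–B: a C# half-diminished seventh chord.
C# is the root of C# half-diminished seventh; root in the bass means root position (figured bass 7).

C# half-diminished seventh, root position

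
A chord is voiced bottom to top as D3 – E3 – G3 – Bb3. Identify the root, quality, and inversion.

E half-diminished seventh, third inversion

Reducing to letter names: D, E, G, Bb. These stack in thirds as E–G–Bb–D — an E half-diminished seventh chord.
D is the seventh of E half-diminished seventh; seventh in the bass means third inversion (figured bass 4/2).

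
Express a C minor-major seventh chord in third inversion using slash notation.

Cm(maj7)/B

Third inversion of C minor-major seventh has the seventh (B) in the bass. As a slash chord: Cm(maj7)/B.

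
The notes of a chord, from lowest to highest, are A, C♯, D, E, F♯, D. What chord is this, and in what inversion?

D major ninth, second inversion

Reducing to letter names: A, C#, D, E, F#. These stack in thirds as D–F#–A–C#–E — a D major ninth chord.
A is the fifth of D major ninth; fifth in the bass means second inversion.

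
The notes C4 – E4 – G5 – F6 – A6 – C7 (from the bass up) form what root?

F

C, E, G, F, A are the tones of an F major ninth chord (F–A–C–E–G), making F the root.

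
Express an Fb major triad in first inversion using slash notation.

FbM/Ab

First inversion of Fb major has the third (Ab) in the bass. As a slash chord: FbM/Ab.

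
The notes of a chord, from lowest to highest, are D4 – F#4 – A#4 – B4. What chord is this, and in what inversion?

B minor-major seventh, first inversion

The pitch classes D, F#, A#, B arrange in thirds as B–D–F#–A#: a B minor-major seventh chord.
D is the third of B minor-major seventh; third in the bass means first inversion (figured bass 6/5).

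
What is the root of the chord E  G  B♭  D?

E, G, Bb, D are the tones of an E half-diminished seventh chord (E–G–Bb–D), making E the root.

E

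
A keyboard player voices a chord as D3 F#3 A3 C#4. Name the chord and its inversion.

Reducing to letter names: D, F#, A, C#. These stack in thirds as D–F#–A–C# — a D major seventh chord.
The lowest note is D, the root of the chord, so this is root position (figured bass 7).

D major seventh, root position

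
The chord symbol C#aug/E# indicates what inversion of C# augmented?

first inversion

C#aug/E# means C# augmented with E# in the bass. E# is the third of C# augmented (C#–E#–G##), so this is first inversion.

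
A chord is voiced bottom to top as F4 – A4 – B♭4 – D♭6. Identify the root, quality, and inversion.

Bb minor-major seventh, second inversion

The pitch classes F, A, Bb, Db arrange in thirds as Bb–Db–F–A: a Bb minor-major seventh chord.
F is the fifth of Bb minor-major seventh; fifth in the bass means second inversion (figured bass 4/3).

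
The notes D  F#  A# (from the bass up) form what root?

Reordering D, F#, A# into stacked thirds gives D–F#–A#; the bottom of that stack, D, is the root.

D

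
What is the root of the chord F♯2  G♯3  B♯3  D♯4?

F#, G#, B#, D# are the tones of a G# dominant seventh chord (G#–B#–D#–F#), making G# the root.

G#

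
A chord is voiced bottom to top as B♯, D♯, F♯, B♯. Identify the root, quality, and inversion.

The pitch classes B#, D#, F# arrange in thirds as B#–D#–F#: a B# diminished triad.
The lowest note is B#, the root of the chord, so this is root position (figured bass 5/3).

B# diminished, root position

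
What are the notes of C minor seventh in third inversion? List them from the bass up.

Bb, C, Eb, G

C minor seventh is C–Eb–G–Bb. Third inversion puts the seventh (Bb) in the bass, with the remaining tones above: Bb, C, Eb, G.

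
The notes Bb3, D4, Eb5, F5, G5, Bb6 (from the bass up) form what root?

Eb

Reordering Bb, D, Eb, F, G into stacked thirds gives Eb–G–Bb–D–F; the bottom of that stack, Eb, is the root.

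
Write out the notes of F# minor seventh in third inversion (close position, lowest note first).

E, F#, A, C#

The chord tones are F#–A–C#–E. With the seventh (E) lowest for third inversion: E, F#, A, C#.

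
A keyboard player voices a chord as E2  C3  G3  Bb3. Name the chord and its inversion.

C dominant seventh, first inversion

The distinct note names are E, C, G, Bb. Stacked in thirds they read C–E–G–Bb, which is a dominant seventh chord on C.
The lowest note is E, the third of the chord, so this is first inversion (figured bass 6/5).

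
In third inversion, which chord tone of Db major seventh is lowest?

Db major seventh is Db–F–Ab–C. Third inversion places the seventh in the bass: C.

C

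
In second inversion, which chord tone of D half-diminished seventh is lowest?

Ab

In second inversion the fifth is lowest. For D half-diminished seventh (D–F–Ab–C) that is Ab.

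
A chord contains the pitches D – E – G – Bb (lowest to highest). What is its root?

E

Reordering D, E, G, Bb into stacked thirds gives E–G–Bb–D; the bottom of that stack, E, is the root.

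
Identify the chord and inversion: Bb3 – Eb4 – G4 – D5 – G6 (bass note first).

The pitch classes Bb, Eb, G, D arrange in thirds as Eb–G–Bb–D: an Eb major seventh chord.
With the fifth (Bb) in the bass, the chord is in second inversion (figured bass 4/3).

Eb major seventh, second inversion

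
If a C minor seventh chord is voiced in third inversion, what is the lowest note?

Bb

In third inversion the seventh is lowest. For C minor seventh (C–Eb–G–Bb) that is Bb.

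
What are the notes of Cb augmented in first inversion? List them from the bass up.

Cb augmented is Cb–Eb–G. First inversion puts the third (Eb) in the bass, with the remaining tones above: Eb, G, Cb.

Eb, G, Cb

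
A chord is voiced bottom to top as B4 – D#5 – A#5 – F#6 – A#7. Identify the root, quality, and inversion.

The distinct note names are B, D#, A#, F#. Stacked in thirds they read B–D#–F#–A#, which is a major seventh chord on B.
B is the root of B major seventh; root in the bass means root position (figured bass 7).

B major seventh, root position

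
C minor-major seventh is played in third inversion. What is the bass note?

B

In third inversion the seventh is lowest. For C minor-major seventh (C–Eb–G–B) that is B.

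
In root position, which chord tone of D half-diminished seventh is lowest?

The root of D half-diminished seventh (D–F–Ab–C) is D; that is the bass in root position.

D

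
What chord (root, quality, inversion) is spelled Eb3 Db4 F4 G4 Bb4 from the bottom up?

Reducing to letter names: Eb, Db, F, G, Bb. These stack in thirds as Eb–G–Bb–Db–F — an Eb dominant ninth chord.
Eb is the root of Eb dominant ninth; root in the bass means root position.

Eb dominant ninth, root position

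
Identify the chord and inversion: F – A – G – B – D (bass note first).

G dominant ninth, third inversion

Reducing to letter names: F, A, G, B, D. These stack in thirds as G–B–D–F–A — a G dominant ninth chord.
With the seventh (F) in the bass, the chord is in third inversion.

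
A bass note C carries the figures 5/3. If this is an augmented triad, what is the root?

The figures 5/3 mean the root of the chord is in the bass. If C is the root of an augmented triad, the root is C (chord tones C–E–G#).

C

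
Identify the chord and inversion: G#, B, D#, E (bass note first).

The pitch classes G#, B, D#, E arrange in thirds as E–G#–B–D#: an E major seventh chord.
The lowest note is G#, the third of the chord, so this is first inversion (figured bass 6/5).

E major seventh, first inversion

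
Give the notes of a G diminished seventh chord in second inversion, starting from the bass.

Db, Fb, G, Bb

G diminished seventh is G–Bb–Db–Fb. Second inversion puts the fifth (Db) in the bass, with the remaining tones above: Db, Fb, G, Bb.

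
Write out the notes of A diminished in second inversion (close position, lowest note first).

Spelling A diminished: A–C–Eb. In second inversion the fifth is bass, giving Eb, A, C from the bottom.

Eb, A, C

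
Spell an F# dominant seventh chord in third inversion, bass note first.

E, F#, A#, C#

F# dominant seventh is F#–A#–C#–E. Third inversion puts the seventh (E) in the bass, with the remaining tones above: E, F#, A#, C#.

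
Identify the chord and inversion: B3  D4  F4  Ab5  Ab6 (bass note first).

Reducing to letter names: B, D, F, Ab. These stack in thirds as B–D–F–Ab — a B diminished seventh chord.
With the root (B) in the bass, the chord is in root position (figured bass 7).

B diminished seventh, root position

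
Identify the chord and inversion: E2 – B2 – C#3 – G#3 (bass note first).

C# minor seventh, first inversion

The distinct note names are E, B, C#, G#. Stacked in thirds they read C#–E–G#–B, which is a minor seventh chord on C#.
E is the third of C# minor seventh; third in the bass means first inversion (figured bass 6/5).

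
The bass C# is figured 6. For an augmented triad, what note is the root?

The figures 6 mean the third of the chord is in the bass. If C# is the third of an augmented triad, the root is A (chord tones A–C#–E#).

A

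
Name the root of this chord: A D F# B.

Reordering A, D, F#, B into stacked thirds gives B–D–F#–A; the bottom of that stack, B, is the root.

B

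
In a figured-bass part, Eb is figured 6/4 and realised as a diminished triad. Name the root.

A

The figures 6/4 mean the fifth of the chord is in the bass. If Eb is the fifth of a diminished triad, the root is A (chord tones A–C–Eb).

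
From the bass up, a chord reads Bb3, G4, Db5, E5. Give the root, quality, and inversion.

E diminished seventh, second inversion

The pitch classes Bb, G, Db, E arrange in thirds as E–G–Bb–Db: an E diminished seventh chord.
With the fifth (Bb) in the bass, the chord is in second inversion (figured bass 4/3).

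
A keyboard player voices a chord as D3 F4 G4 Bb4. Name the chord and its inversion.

Reducing to letter names: D, F, G, Bb. These stack in thirds as G–Bb–D–F — a G minor seventh chord.
The lowest note is D, the fifth of the chord, so this is second inversion (figured bass 4/3).

G minor seventh, second inversion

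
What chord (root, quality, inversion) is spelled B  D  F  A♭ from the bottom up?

Reducing to letter names: B, D, F, Ab. These stack in thirds as B–D–F–Ab — a B diminished seventh chord.
B is the root of B diminished seventh; root in the bass means root position (figured bass 7).

B diminished seventh, root position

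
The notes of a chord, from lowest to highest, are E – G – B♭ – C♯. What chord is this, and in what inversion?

The distinct note names are E, G, Bb, C#. Stacked in thirds they read C#–E–G–Bb, which is a diminished seventh chord on C#.
With the third (E) in the bass, the chord is in first inversion (figured bass 6/5).

C# diminished seventh, first inversion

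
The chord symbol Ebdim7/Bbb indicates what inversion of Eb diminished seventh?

second inversion

Ebdim7/Bbb means Eb diminished seventh with Bbb in the bass. Bbb is the fifth of Eb diminished seventh (Eb–Gb–Bbb–Dbb), so this is second inversion.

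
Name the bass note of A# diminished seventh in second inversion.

E

In second inversion the fifth is lowest. For A# diminished seventh (A#–C#–E–G) that is E.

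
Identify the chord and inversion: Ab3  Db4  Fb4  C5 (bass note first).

Db minor-major seventh, second inversion

Reducing to letter names: Ab, Db, Fb, C. These stack in thirds as Db–Fb–Ab–C — a Db minor-major seventh chord.
Ab is the fifth of Db minor-major seventh; fifth in the bass means second inversion (figured bass 4/3).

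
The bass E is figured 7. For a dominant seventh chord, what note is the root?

E

The figures 7 mean the root of the chord is in the bass. If E is the root of a dominant seventh chord, the root is E (chord tones E–G#–B–D).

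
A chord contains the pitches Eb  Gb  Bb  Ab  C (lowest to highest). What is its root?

Ab

Eb, Gb, Bb, Ab, C are the tones of an Ab dominant ninth chord (Ab–C–Eb–Gb–Bb), making Ab the root.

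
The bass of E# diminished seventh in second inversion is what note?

B

E# diminished seventh is E#–G#–B–D. Second inversion places the fifth in the bass: B.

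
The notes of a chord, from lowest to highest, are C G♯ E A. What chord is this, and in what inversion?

Reducing to letter names: C, G#, E, A. These stack in thirds as A–C–E–G# — an A minor-major seventh chord.
C is the third of A minor-major seventh; third in the bass means first inversion (figured bass 6/5).

A minor-major seventh, first inversion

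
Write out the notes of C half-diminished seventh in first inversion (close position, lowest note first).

Eb, Gb, Bb, C

The chord tones are C–Eb–Gb–Bb. With the third (Eb) lowest for first inversion: Eb, Gb, Bb, C.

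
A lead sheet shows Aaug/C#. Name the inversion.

first inversion

Aaug/C# means A augmented with C# in the bass. C# is the third of A augmented (A–C#–E#), so this is first inversion.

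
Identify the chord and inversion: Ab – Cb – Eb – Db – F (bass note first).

The distinct note names are Ab, Cb, Eb, Db, F. Stacked in thirds they read Db–F–Ab–Cb–Eb, which is a dominant ninth chord on Db.
Ab is the fifth of Db dominant ninth; fifth in the bass means second inversion.

Db dominant ninth, second inversion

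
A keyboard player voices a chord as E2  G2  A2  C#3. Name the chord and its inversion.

A dominant seventh, second inversion

The distinct note names are E, G, A, C#. Stacked in thirds they read A–C#–E–G, which is a dominant seventh chord on A.
With the fifth (E) in the bass, the chord is in second inversion (figured bass 4/3).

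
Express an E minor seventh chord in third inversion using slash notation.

Em7/D

Third inversion of E minor seventh has the seventh (D) in the bass. As a slash chord: Em7/D.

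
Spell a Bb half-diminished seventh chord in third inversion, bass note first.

Bb half-diminished seventh is Bb–Db–Fb–Ab. Third inversion puts the seventh (Ab) in the bass, with the remaining tones above: Ab, Bb, Db, Fb.

Ab, Bb, Db, Fb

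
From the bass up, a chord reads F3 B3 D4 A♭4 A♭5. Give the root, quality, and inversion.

B diminished seventh, second inversion

The distinct note names are F, B, D, Ab. Stacked in thirds they read B–D–F–Ab, which is a diminished seventh chord on B.
The lowest note is F, the fifth of the chord, so this is second inversion (figured bass 4/3).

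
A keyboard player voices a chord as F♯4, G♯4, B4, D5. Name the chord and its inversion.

The pitch classes F#, G#, B, D arrange in thirds as G#–B–D–F#: a G# half-diminished seventh chord.
The lowest note is F#, the seventh of the chord, so this is third inversion (figured bass 4/2).

G# half-diminished seventh, third inversion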